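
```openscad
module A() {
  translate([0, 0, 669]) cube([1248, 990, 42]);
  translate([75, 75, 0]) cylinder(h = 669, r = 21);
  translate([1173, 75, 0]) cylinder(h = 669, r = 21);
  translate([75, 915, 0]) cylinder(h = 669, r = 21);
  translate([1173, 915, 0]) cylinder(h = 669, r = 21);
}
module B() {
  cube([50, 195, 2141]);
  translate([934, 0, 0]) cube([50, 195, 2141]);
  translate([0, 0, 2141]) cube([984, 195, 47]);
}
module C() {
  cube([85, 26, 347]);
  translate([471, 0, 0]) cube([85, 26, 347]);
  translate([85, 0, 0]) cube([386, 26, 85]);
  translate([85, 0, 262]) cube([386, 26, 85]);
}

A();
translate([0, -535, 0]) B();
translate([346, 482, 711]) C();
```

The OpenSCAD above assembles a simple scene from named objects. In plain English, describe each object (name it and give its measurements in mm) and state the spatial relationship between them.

A is a table with a 1248×990 mm rectangular top, 42 mm thick, top surface at z = 711 mm, supported by four round legs of 42 mm diameter, each leg's bounding box inset 54 mm from the nearest pair of top edges, running from the floor.

B is a rectangular door frame: two vertical jambs of 50×195 mm section, 2141 mm tall, with a clear opening 884 mm wide between their inner faces. A header 47 mm tall and 195 mm deep lies on top of the jambs and spans the full outside width.

C is a picture frame with a 386×177 mm rectangular opening (x by z) and a uniform 85 mm border on every side. Frame depth is 26 mm along y. It is built from two vertical stiles running the full outside height and two horizontal rails spanning the gap between the stiles.

The door frame is on the floor beside the table on its −y side. The picture frame is on top of the table, centred.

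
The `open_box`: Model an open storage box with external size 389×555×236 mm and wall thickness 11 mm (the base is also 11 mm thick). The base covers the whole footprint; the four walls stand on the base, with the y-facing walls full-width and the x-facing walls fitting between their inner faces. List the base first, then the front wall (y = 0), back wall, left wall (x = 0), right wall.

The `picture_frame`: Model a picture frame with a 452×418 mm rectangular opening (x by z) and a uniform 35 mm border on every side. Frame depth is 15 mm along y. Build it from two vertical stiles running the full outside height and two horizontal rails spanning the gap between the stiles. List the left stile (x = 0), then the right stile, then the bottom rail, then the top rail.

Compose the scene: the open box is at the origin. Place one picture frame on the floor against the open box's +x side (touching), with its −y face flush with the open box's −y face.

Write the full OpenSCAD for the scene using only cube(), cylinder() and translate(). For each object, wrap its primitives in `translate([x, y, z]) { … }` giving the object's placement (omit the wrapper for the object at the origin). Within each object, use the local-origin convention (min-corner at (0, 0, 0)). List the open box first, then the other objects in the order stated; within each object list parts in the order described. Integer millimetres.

cube([389, 555, 11]);
translate([0, 0, 11]) cube([389, 11, 225]);
translate([0, 544, 11]) cube([389, 11, 225]);
translate([0, 11, 11]) cube([11, 533, 225]);
translate([378, 11, 11]) cube([11, 533, 225]);
translate([389, 0, 0]) {
  cube([35, 15, 488]);
  translate([487, 0, 0]) cube([35, 15, 488]);
  translate([35, 0, 0]) cube([452, 15, 35]);
  translate([35, 0, 453]) cube([452, 15, 35]);
}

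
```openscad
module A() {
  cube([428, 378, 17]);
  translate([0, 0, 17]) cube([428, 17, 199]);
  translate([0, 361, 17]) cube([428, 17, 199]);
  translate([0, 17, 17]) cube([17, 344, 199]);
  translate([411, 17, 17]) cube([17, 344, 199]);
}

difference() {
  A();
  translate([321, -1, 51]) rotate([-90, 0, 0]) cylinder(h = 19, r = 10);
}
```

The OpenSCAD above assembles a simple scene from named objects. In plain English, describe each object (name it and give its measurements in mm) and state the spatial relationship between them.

A is an open storage box with external size 428×378×216 mm and wall thickness 17 mm (the base is also 17 mm thick). The base covers the whole footprint; the four walls stand on the base, with the y-facing walls full-width and the x-facing walls fitting between their inner faces.

The open box has a circular hole of radius 10 mm through its front wall, centred at (x = 321, z = 51).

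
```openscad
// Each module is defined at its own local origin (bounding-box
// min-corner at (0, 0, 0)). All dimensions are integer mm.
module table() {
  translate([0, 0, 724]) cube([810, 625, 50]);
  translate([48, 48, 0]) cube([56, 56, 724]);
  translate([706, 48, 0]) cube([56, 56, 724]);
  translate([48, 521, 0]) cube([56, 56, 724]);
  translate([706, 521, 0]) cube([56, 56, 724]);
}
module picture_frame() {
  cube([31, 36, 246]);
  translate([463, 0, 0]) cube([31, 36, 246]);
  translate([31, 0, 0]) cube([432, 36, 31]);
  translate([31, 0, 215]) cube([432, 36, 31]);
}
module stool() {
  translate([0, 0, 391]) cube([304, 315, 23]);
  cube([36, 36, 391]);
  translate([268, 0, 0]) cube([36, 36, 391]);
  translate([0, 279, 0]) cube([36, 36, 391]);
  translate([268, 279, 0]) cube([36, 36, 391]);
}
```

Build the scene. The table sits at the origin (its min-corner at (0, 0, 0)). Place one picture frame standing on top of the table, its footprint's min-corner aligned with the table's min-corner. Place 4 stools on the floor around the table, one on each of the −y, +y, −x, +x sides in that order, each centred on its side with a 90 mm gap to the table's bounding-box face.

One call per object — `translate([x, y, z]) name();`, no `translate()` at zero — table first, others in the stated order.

table();
translate([0, 0, 774]) picture_frame();
translate([253, -405, 0]) stool();
translate([253, 715, 0]) stool();
translate([-394, 155, 0]) stool();
translate([900, 155, 0]) stool();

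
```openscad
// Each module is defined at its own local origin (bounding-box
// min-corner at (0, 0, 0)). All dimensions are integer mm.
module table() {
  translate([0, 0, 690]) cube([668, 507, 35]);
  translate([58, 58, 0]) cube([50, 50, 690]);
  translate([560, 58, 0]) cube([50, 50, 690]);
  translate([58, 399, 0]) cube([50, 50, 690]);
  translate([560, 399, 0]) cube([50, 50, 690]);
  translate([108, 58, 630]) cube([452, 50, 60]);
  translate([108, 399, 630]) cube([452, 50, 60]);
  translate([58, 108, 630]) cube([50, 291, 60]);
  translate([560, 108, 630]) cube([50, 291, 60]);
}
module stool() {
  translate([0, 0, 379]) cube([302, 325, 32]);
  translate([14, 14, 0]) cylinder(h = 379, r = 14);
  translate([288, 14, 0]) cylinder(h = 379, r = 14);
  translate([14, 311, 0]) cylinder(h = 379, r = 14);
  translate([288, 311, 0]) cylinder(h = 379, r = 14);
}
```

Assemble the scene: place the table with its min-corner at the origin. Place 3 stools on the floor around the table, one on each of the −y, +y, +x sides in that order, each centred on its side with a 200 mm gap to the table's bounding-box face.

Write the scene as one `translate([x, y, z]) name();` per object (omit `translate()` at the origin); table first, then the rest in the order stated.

table();
translate([183, -525, 0]) stool();
translate([183, 707, 0]) stool();
translate([868, 91, 0]) stool();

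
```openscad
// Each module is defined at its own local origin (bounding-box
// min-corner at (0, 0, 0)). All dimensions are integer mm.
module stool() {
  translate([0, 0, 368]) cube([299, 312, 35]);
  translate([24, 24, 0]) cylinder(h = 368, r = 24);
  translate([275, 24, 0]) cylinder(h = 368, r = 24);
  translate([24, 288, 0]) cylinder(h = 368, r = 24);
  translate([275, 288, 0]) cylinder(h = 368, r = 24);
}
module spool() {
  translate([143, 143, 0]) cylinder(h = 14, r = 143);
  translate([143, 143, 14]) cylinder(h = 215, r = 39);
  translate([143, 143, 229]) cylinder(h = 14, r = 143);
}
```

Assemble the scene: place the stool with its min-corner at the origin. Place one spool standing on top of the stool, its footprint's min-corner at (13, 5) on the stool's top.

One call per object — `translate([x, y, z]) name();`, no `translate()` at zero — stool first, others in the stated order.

stool();
translate([13, 5, 403]) spool();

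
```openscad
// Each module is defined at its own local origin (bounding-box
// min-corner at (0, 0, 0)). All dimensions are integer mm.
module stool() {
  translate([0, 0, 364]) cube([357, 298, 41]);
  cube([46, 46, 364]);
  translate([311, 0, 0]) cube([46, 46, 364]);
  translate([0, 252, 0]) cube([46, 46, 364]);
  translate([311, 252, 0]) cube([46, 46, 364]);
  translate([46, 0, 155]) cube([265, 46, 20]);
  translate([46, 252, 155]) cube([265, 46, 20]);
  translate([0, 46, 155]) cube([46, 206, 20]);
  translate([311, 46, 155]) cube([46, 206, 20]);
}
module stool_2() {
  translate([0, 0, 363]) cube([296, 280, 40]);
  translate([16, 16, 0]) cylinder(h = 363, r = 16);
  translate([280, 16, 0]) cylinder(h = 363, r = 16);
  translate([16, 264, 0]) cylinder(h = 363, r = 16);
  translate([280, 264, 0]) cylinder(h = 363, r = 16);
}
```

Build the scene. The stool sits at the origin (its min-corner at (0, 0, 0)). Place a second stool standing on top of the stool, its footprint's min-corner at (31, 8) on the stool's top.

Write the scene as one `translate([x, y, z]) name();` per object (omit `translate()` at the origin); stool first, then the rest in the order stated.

stool();
translate([31, 8, 405]) stool_2();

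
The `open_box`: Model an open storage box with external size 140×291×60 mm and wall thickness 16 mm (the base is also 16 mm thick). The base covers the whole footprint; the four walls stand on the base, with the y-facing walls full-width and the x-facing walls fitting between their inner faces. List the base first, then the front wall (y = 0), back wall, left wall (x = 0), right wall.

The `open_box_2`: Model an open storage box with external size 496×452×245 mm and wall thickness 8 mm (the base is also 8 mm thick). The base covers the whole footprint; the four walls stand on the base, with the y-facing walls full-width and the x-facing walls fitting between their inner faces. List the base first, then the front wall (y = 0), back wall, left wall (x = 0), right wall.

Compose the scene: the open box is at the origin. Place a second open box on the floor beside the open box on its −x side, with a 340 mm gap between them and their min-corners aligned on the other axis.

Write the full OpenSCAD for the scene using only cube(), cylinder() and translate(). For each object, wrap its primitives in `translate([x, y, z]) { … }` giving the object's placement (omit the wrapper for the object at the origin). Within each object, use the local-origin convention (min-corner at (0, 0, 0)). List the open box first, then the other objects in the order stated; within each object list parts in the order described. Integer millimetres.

cube([140, 291, 16]);
translate([0, 0, 16]) cube([140, 16, 44]);
translate([0, 275, 16]) cube([140, 16, 44]);
translate([0, 16, 16]) cube([16, 259, 44]);
translate([124, 16, 16]) cube([16, 259, 44]);
translate([-836, 0, 0]) {
  cube([496, 452, 8]);
  translate([0, 0, 8]) cube([496, 8, 237]);
  translate([0, 444, 8]) cube([496, 8, 237]);
  translate([0, 8, 8]) cube([8, 436, 237]);
  translate([488, 8, 8]) cube([8, 436, 237]);
}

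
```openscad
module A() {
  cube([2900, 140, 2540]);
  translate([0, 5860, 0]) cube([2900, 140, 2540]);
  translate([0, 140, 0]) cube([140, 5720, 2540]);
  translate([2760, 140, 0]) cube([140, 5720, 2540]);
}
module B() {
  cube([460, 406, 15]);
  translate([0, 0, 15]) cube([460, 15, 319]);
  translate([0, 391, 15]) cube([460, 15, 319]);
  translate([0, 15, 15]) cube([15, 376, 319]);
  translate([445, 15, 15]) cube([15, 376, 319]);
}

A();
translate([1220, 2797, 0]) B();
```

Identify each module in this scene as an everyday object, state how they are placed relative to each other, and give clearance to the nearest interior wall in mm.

Clearances: x = 1080, y = 2657; minimum 1080 mm.

A is a house frame. B is an open box. The open box sits inside the house frame, centred. The clearance to the nearest interior wall is 1080 mm.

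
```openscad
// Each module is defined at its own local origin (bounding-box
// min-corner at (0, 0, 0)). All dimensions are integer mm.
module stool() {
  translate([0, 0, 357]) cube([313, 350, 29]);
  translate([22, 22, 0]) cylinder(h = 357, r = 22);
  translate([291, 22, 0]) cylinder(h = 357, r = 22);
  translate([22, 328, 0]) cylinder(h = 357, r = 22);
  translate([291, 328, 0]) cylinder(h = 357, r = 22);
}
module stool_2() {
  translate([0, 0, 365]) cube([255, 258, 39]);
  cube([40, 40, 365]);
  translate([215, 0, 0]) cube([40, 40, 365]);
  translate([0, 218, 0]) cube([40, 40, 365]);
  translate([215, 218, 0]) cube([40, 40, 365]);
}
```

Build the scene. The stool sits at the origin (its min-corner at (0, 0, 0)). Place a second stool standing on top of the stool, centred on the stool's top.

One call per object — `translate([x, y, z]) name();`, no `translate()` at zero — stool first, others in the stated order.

stool();
translate([29, 46, 386]) stool_2();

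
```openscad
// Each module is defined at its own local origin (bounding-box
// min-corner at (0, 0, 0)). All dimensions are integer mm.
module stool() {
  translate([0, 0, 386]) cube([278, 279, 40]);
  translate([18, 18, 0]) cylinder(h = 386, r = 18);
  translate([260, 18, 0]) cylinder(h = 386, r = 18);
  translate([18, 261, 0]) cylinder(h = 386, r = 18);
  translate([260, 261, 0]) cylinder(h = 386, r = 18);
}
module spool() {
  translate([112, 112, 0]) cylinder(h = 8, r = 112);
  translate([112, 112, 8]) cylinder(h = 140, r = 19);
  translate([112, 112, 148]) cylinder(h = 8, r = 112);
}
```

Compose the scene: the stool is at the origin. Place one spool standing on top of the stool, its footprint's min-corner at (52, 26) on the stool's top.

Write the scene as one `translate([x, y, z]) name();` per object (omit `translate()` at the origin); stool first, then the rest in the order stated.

stool();
translate([52, 26, 426]) spool();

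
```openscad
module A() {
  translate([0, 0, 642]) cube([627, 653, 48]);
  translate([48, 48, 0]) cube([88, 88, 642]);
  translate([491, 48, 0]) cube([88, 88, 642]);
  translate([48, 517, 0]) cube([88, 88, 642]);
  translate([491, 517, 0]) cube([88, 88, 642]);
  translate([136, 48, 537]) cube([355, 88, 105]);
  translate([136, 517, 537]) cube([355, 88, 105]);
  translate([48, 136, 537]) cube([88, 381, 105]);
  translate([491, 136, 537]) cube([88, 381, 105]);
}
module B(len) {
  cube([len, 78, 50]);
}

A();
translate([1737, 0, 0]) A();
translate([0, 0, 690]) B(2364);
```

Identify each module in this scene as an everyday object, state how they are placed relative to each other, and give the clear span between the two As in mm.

A is a table. B is a beam. A beam spans the tops of two tables. The clear span between the two tables is 1110 mm.

Second table starts at x = 1737; first ends at x = 627; clear span = 1737 − 627 = 1110 mm.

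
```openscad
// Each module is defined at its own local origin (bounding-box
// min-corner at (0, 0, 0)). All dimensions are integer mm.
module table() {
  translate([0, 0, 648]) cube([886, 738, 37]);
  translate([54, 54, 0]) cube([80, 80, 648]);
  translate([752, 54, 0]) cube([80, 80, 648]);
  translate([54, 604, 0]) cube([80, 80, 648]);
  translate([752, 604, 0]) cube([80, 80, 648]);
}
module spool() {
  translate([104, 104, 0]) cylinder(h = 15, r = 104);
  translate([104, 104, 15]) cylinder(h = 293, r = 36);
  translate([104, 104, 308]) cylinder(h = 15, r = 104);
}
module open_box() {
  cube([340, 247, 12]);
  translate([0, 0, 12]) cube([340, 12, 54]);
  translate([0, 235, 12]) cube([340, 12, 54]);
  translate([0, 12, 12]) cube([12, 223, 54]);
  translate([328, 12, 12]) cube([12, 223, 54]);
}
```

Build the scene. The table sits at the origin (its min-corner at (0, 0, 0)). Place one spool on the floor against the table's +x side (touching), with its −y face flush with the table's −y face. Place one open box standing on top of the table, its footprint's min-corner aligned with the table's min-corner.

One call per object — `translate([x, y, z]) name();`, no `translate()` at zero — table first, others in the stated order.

table();
translate([886, 0, 0]) spool();
translate([0, 0, 685]) open_box();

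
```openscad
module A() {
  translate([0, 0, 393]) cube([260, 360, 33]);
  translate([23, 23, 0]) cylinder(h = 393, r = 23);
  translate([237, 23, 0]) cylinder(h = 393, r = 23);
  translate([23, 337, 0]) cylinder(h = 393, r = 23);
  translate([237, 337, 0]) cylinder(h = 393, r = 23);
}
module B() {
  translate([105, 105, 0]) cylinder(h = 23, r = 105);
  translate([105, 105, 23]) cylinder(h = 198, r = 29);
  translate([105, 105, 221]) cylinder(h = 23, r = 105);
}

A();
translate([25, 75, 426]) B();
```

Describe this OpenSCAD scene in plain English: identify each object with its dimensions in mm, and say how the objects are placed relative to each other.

A is a four-legged stool. The seat is 260×360 mm, 33 mm thick, top at z = 426 mm. It stands on four round legs, each 46 mm in diameter, from z = 0 to the seat underside, each leg's axis is inset half a diameter from the nearest pair of seat edges (so the leg's bounding box is flush with the corner).

B is a spool: two coaxial disc flanges of radius 105 mm and thickness 23 mm, joined by a core cylinder of radius 29 mm and height 198 mm. The lower flange rests on z = 0 and the three cylinders share a vertical axis.

The spool is on top of the stool, centred.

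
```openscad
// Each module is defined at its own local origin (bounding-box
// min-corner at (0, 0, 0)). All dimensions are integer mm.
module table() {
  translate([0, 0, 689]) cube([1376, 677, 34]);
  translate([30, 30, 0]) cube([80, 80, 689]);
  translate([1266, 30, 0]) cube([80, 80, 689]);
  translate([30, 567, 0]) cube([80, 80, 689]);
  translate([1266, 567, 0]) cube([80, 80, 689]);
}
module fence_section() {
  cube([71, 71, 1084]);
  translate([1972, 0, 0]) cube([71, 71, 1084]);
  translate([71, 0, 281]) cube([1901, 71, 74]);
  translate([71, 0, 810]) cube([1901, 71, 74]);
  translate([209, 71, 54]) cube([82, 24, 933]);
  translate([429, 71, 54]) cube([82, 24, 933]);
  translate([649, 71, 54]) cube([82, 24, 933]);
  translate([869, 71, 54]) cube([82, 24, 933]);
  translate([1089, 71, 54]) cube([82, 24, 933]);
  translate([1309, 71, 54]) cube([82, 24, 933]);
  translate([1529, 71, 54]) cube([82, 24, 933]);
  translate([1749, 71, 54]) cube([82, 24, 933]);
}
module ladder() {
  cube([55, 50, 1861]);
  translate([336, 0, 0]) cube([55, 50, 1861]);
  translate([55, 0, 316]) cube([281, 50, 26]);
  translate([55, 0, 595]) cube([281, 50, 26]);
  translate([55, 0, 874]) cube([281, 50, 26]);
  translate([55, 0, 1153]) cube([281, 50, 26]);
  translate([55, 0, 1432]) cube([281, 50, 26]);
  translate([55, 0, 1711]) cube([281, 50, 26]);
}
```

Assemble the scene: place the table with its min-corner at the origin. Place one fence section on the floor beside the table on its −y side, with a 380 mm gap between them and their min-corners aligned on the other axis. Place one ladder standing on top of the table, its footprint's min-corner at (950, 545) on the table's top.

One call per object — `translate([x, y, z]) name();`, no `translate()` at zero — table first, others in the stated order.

table();
translate([0, -475, 0]) fence_section();
translate([950, 545, 723]) ladder();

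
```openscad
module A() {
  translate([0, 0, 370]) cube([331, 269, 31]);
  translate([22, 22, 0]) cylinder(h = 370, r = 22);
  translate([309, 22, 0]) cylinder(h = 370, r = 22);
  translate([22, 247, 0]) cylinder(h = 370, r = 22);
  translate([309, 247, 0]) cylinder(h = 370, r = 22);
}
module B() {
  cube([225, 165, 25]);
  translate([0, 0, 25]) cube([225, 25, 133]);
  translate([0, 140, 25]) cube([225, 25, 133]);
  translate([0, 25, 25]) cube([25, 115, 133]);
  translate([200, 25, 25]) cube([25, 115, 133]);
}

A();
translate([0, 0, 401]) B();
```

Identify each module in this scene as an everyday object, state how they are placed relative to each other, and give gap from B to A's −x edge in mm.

The open box's min-x is at 0; the stool's min-x is 0; gap = 0 mm.

A is a stool. B is an open box. The open box is on top of the stool. The gap from the open box to the stool's −x edge is 0 mm.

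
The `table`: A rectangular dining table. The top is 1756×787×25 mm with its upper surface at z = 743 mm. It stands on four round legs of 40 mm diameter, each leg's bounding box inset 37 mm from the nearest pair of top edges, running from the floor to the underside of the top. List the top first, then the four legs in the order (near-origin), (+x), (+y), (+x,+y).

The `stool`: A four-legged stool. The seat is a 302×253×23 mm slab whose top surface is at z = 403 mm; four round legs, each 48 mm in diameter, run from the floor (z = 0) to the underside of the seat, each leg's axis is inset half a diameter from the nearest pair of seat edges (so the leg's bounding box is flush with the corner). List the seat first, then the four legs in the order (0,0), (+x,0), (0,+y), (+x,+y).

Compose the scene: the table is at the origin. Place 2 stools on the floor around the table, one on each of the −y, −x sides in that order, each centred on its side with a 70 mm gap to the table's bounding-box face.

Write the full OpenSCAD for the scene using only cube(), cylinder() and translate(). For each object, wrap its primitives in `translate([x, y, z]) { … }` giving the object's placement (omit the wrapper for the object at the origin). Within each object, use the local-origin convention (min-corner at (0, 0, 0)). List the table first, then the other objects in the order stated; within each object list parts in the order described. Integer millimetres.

translate([0, 0, 718]) cube([1756, 787, 25]);
translate([57, 57, 0]) cylinder(h = 718, r = 20);
translate([1699, 57, 0]) cylinder(h = 718, r = 20);
translate([57, 730, 0]) cylinder(h = 718, r = 20);
translate([1699, 730, 0]) cylinder(h = 718, r = 20);
translate([727, -323, 0]) {
  translate([0, 0, 380]) cube([302, 253, 23]);
  translate([24, 24, 0]) cylinder(h = 380, r = 24);
  translate([278, 24, 0]) cylinder(h = 380, r = 24);
  translate([24, 229, 0]) cylinder(h = 380, r = 24);
  translate([278, 229, 0]) cylinder(h = 380, r = 24);
}
translate([-372, 267, 0]) {
  translate([0, 0, 380]) cube([302, 253, 23]);
  translate([24, 24, 0]) cylinder(h = 380, r = 24);
  translate([278, 24, 0]) cylinder(h = 380, r = 24);
  translate([24, 229, 0]) cylinder(h = 380, r = 24);
  translate([278, 229, 0]) cylinder(h = 380, r = 24);
}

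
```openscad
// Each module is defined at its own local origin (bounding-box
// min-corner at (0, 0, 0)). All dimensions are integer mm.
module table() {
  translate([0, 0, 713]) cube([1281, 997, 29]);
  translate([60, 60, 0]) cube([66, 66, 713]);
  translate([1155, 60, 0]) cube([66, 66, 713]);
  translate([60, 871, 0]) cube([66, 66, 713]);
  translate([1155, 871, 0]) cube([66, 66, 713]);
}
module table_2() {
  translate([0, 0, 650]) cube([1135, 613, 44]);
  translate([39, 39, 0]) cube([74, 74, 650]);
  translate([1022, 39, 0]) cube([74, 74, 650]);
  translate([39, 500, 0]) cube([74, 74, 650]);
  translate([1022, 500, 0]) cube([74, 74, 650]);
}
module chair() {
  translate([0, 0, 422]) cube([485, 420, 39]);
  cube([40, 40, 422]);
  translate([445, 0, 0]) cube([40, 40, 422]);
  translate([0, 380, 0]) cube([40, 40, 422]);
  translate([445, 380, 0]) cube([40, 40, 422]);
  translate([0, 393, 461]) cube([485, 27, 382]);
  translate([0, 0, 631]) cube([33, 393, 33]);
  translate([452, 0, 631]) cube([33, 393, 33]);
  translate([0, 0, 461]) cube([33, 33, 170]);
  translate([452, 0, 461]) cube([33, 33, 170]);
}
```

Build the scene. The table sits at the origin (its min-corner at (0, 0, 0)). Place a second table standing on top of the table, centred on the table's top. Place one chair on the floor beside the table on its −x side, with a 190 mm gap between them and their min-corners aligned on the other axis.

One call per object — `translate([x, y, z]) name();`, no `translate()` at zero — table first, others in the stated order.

table();
translate([73, 192, 742]) table_2();
translate([-675, 0, 0]) chair();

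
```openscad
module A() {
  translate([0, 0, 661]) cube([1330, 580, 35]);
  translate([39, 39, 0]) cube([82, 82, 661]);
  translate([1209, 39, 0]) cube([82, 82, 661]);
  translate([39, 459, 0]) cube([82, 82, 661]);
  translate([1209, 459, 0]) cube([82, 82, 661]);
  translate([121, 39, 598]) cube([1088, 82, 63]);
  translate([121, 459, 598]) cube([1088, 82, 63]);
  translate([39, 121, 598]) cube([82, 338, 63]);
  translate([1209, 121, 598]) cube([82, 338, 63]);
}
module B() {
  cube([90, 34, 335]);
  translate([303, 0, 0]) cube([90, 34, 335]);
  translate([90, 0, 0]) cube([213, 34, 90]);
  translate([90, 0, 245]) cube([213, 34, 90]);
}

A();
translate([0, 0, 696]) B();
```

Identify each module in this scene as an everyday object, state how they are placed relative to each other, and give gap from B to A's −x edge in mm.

A is a table. B is a picture frame. The picture frame is on top of the table. The gap from the picture frame to the table's −x edge is 0 mm.

The picture frame's min-x is at 0; the table's min-x is 0; gap = 0 mm.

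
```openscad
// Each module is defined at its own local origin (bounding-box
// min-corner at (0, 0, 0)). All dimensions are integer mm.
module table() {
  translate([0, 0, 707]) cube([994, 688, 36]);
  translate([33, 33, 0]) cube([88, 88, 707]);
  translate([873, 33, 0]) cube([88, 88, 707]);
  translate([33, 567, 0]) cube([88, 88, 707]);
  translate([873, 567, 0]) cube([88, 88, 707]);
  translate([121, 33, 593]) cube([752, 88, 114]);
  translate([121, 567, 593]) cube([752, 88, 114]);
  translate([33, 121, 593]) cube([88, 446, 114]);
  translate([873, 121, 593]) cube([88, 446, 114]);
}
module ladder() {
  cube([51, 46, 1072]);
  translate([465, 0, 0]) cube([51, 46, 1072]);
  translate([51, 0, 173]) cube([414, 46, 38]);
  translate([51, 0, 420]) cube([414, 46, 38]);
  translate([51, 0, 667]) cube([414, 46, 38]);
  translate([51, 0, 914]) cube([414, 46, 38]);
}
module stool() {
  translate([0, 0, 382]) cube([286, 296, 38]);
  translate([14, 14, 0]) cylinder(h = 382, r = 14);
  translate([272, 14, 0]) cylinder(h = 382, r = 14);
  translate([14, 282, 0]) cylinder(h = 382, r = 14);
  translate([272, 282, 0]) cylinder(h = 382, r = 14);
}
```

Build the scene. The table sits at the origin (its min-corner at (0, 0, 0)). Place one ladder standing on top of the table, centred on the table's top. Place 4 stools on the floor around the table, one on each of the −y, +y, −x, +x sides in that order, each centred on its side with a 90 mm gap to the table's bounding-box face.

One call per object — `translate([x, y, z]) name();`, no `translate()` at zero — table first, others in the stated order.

table();
translate([239, 321, 743]) ladder();
translate([354, -386, 0]) stool();
translate([354, 778, 0]) stool();
translate([-376, 196, 0]) stool();
translate([1084, 196, 0]) stool();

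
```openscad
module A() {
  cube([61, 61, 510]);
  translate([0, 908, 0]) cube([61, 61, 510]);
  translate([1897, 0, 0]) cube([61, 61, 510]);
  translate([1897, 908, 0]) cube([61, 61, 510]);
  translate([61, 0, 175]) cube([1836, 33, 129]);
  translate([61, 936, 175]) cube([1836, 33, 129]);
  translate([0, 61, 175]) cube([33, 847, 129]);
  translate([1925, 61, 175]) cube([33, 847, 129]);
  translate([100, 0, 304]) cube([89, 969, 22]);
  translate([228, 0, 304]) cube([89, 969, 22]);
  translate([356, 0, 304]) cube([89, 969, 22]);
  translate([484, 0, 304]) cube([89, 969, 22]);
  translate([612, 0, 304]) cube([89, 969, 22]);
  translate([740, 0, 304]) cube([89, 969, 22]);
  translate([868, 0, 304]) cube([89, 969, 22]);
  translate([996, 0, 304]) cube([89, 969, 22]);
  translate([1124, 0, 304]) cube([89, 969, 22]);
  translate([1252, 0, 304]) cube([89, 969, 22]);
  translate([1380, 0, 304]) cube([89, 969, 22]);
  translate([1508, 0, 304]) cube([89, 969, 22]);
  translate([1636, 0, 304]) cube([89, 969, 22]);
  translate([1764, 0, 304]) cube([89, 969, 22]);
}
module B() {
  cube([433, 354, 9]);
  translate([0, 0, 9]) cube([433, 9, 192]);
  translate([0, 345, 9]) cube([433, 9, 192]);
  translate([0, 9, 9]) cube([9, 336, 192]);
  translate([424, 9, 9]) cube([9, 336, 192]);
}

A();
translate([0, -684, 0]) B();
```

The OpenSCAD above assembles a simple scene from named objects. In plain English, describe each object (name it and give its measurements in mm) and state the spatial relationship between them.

A is a bed frame 1958 mm long (x) by 969 mm wide (y). Four 61×61 mm corner posts, 510 mm tall, at the corners of the footprint. Four rails of 33 mm thickness and 129 mm height run between adjacent posts with their undersides at z = 175 mm, their outer faces flush with the outside of the frame (the two x-running rails run between the posts' inner faces; the two y-running rails run between the posts' inner faces). 14 slats, each 89 mm wide (x) and 22 mm thick, lie across the top of the two x-running rails, running the full 969 mm width of the frame in y; the slats are evenly spaced along x between the inner faces of the end posts with equal gaps (rounded down to the nearest mm) at the −x end and between each pair — any rounding remainder accumulates at the +x end.

B is an open-topped rectangular box: outside dimensions 433×354×201 mm, with a uniform wall and base thickness of 9 mm. The base is a full 433×354 slab on the floor; four walls sit on top of the base. The front and back walls (the −y and +y sides) span the full width; the two side walls fit between them.

The open box is on the floor beside the bed frame on its −y side.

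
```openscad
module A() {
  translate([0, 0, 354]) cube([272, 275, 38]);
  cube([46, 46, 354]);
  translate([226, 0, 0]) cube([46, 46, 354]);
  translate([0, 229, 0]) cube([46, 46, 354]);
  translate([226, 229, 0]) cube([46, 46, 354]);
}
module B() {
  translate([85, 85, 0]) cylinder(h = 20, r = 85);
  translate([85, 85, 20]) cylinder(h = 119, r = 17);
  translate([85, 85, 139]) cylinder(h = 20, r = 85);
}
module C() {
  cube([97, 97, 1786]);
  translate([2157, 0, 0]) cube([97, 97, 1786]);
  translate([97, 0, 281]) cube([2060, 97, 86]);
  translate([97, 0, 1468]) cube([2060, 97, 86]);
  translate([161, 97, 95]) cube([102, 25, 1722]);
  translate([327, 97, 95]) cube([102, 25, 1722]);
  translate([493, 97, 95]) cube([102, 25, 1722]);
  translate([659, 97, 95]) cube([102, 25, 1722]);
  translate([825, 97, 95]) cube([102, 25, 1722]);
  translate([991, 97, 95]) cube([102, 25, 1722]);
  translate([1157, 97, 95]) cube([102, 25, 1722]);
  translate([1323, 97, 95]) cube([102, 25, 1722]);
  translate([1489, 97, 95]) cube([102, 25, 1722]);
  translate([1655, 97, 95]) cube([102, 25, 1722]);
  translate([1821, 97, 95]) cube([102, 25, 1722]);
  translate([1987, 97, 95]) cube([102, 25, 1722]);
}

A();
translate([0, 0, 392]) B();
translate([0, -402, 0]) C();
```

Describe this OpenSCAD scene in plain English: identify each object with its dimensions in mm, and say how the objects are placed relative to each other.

A is a four-legged stool. The seat is 272×275 mm, 38 mm thick, top at z = 392 mm. It stands on four square legs, each 46×46 mm in cross-section, from z = 0 to the seat underside, each flush with a corner of the seat.

B is a spool: two coaxial disc flanges of radius 85 mm and thickness 20 mm, joined by a core cylinder of radius 17 mm and height 119 mm. The lower flange rests on z = 0 and the three cylinders share a vertical axis.

C is a fence section. Two 97×97 mm posts, 1786 mm tall, stand on the floor with a clear span of 2060 mm between their inner faces. Two horizontal rails of 97×86 mm section span the gap between the posts with their undersides at z = 281 mm and z = 1468 mm, flush with the posts' −y face. 12 pickets, each 102 mm wide, 25 mm thick and 1722 mm tall, are fixed to the +y face of the rails with their bottoms at z = 95 mm, evenly spaced across the span with equal gaps (rounded down to the nearest mm) at the −x end and between each pair — any rounding remainder accumulates at the +x end.

The spool is on top of the stool. The fence section is on the floor beside the stool on its −y side.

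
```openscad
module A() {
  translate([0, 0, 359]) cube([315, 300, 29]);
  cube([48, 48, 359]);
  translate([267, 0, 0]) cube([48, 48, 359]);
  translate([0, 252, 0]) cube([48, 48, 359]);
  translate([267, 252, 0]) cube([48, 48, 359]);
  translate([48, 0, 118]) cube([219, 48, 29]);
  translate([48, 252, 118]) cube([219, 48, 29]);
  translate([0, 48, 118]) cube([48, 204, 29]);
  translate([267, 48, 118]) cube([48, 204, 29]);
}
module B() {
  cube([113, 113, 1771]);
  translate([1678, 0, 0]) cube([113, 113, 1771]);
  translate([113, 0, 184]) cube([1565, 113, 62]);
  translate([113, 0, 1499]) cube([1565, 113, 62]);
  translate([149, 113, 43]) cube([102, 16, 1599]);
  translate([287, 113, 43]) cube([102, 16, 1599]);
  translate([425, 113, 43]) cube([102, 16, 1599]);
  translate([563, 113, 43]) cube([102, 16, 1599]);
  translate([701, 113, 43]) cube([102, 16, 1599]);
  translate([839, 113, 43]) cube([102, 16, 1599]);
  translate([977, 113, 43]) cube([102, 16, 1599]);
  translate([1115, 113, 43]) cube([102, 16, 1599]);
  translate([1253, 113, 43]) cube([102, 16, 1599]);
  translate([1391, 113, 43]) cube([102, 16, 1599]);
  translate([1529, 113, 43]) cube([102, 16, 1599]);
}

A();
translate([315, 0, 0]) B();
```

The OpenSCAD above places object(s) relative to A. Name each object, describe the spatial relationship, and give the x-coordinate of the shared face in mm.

A is a stool. B is a fence section. The fence section is against the stool's +x side, with their −y faces flush. The x-coordinate of the shared face is 315 mm.

The stool's +x face and the fence section's −x face are both at x = 315 mm.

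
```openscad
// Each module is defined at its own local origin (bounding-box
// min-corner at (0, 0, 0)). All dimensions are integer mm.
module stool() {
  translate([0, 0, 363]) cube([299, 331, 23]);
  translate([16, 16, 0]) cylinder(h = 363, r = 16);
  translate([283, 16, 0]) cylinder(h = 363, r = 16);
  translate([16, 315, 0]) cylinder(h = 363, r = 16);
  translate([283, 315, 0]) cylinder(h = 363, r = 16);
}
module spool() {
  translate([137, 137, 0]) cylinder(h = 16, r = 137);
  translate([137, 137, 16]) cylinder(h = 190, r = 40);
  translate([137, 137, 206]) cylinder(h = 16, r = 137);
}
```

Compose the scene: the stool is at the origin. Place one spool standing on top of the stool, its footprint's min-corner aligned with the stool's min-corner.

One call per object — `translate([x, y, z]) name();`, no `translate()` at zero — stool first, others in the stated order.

stool();
translate([0, 0, 386]) spool();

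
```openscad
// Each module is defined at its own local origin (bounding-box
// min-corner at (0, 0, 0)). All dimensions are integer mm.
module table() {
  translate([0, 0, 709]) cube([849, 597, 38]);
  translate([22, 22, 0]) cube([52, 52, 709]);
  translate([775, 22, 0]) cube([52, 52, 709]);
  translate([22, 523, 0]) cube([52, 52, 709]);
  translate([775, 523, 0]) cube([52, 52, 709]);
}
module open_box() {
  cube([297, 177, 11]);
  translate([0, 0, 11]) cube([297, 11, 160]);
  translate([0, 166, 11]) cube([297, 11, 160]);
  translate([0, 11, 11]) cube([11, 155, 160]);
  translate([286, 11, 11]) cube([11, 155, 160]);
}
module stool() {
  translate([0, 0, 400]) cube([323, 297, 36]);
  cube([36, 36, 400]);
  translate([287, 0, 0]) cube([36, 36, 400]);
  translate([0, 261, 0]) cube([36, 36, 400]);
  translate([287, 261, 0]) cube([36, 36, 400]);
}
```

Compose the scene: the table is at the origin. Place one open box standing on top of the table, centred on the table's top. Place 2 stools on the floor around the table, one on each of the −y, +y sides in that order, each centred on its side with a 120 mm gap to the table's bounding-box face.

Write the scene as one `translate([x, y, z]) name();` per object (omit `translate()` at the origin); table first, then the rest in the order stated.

table();
translate([276, 210, 747]) open_box();
translate([263, -417, 0]) stool();
translate([263, 717, 0]) stool();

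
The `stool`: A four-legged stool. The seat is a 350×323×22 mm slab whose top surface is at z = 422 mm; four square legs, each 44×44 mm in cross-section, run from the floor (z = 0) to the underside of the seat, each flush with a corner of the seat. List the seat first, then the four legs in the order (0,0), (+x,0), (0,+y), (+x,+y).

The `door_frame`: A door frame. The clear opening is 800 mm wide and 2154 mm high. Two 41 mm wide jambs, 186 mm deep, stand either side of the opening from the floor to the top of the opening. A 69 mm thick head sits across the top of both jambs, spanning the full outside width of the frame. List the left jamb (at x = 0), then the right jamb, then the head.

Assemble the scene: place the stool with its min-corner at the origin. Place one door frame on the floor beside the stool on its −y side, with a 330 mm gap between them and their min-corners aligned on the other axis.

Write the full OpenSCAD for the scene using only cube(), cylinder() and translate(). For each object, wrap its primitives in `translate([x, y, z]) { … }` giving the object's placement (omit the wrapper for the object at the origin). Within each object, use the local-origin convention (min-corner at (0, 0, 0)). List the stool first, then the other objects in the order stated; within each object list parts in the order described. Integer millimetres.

translate([0, 0, 400]) cube([350, 323, 22]);
cube([44, 44, 400]);
translate([306, 0, 0]) cube([44, 44, 400]);
translate([0, 279, 0]) cube([44, 44, 400]);
translate([306, 279, 0]) cube([44, 44, 400]);
translate([0, -516, 0]) {
  cube([41, 186, 2154]);
  translate([841, 0, 0]) cube([41, 186, 2154]);
  translate([0, 0, 2154]) cube([882, 186, 69]);
}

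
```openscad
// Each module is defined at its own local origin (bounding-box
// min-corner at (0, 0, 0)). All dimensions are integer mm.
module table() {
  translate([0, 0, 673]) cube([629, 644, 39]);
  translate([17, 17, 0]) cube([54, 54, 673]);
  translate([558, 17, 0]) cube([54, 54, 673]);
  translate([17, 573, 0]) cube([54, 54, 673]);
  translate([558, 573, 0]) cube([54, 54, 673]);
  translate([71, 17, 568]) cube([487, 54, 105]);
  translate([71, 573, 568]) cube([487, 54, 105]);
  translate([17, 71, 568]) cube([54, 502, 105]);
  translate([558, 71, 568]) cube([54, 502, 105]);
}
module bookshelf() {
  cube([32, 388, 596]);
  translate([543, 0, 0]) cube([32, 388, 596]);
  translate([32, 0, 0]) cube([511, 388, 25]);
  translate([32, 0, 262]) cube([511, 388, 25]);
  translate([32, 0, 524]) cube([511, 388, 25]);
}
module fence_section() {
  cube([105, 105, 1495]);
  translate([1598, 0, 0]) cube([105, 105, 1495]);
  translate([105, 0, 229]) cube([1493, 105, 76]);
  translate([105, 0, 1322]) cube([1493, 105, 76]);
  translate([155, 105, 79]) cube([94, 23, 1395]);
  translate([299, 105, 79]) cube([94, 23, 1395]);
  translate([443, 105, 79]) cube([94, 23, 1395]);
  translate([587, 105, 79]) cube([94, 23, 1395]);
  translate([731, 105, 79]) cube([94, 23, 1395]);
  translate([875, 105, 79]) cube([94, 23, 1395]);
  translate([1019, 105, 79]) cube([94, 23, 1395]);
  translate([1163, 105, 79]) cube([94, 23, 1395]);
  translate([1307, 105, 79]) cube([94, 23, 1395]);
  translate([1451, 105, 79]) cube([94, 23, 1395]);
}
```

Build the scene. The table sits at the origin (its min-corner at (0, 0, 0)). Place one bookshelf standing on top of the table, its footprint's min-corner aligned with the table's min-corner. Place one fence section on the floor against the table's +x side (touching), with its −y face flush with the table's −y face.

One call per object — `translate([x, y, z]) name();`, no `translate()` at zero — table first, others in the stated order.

table();
translate([0, 0, 712]) bookshelf();
translate([629, 0, 0]) fence_section();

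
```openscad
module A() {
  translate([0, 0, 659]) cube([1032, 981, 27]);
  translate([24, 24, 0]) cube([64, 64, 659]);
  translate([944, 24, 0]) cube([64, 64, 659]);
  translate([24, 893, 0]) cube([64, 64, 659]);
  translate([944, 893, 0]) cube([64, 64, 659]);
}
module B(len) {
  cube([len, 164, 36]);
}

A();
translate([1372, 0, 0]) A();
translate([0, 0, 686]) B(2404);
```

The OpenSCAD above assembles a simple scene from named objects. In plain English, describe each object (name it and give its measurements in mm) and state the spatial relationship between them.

A is a table with a 1032×981 mm rectangular top, 27 mm thick, top surface at z = 686 mm, supported by four 64×64 mm square legs, each inset 24 mm from the nearest pair of top edges, running from the floor.

B is a rectangular beam 2404 mm long (x), 164 mm deep (y), 36 mm thick (z).

The beam spans the tops of two tables placed 340 mm apart, resting at z = 686 mm.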